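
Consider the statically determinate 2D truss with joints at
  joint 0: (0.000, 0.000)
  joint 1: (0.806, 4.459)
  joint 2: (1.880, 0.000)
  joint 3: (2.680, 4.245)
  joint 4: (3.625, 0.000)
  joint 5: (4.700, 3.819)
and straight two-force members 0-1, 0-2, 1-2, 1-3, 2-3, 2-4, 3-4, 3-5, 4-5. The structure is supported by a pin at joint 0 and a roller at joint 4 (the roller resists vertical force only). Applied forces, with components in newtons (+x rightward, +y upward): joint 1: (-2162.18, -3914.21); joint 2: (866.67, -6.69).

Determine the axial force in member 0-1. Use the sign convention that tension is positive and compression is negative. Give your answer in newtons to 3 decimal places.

N=6 nodes, M=9 members, R=3 reactions → 2N=12, M+R=12
member 0 (0-1): L=4.5313, (cx,cy)=(0.1779,0.9841)
member 1 (0-2): L=1.8800, (cx,cy)=(1.0000,0.0000)
member 2 (1-2): L=4.5865, (cx,cy)=(0.2342,-0.9722)
member 3 (1-3): L=1.8862, (cx,cy)=(0.9935,-0.1135)
member 4 (2-3): L=4.3197, (cx,cy)=(0.1852,0.9827)
member 5 (2-4): L=1.7450, (cx,cy)=(1.0000,0.0000)
member 6 (3-4): L=4.3489, (cx,cy)=(0.2173,-0.9761)
member 7 (3-5): L=2.0644, (cx,cy)=(0.9785,-0.2064)
member 8 (4-5): L=3.9674, (cx,cy)=(0.2710,0.9626)
solve A·x = −loads:
  F[0-1] = -5799.2370 N (compression)
  F[0-2] = -263.9680 N (compression)
  F[1-2] = +1759.3975 N (tension)
  F[1-3] = +723.3201 N (tension)
  F[2-3] = -1733.7829 N (compression)
  F[2-4] = -397.5582 N (compression)
  F[3-4] = +1829.5727 N (tension)
  F[3-5] = +0.0000 N (tension)
  F[4-5] = -0.0000 N (compression)
  Rx@0 = +1295.5100 N
  Ry@0 = +5706.7566 N
  Ry@4 = -1785.8566 N

-5799.237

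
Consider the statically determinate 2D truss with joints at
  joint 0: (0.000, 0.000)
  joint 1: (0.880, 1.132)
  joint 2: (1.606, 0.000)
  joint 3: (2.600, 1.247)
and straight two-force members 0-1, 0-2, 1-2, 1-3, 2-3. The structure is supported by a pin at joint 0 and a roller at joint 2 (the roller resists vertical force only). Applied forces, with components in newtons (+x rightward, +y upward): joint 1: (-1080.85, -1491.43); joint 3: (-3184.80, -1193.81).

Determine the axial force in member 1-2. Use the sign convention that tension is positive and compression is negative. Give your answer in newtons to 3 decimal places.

1806.815

N=4 nodes, M=5 members, R=3 reactions → 2N=8, M+R=8
member 0 (0-1): L=1.4338, (cx,cy)=(0.6137,0.7895)
member 1 (0-2): L=1.6060, (cx,cy)=(1.0000,0.0000)
member 2 (1-2): L=1.3448, (cx,cy)=(0.5399,-0.8418)
member 3 (1-3): L=1.7238, (cx,cy)=(0.9978,0.0667)
member 4 (2-3): L=1.5947, (cx,cy)=(0.6233,0.7820)
solve A·x = −loads:
  F[0-1] = -4015.2494 N (compression)
  F[0-2] = -1801.3009 N (compression)
  F[1-2] = +1806.8151 N (tension)
  F[1-3] = -2364.1845 N (compression)
  F[2-3] = -1324.9782 N (compression)
  Rx@0 = +4265.6500 N
  Ry@0 = +3170.0491 N
  Ry@2 = -484.8091 N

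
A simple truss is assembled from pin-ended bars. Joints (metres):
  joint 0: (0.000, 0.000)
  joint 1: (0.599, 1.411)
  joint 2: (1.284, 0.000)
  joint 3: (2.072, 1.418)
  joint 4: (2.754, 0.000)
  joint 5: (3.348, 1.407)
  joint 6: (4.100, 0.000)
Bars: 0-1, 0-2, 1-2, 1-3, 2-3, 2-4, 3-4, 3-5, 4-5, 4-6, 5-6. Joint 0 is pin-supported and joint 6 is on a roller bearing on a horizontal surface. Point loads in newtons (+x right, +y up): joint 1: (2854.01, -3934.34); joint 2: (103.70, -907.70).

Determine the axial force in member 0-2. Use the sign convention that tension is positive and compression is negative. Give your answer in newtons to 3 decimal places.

4231.606

N=7 nodes, M=11 members, R=3 reactions → 2N=14, M+R=14
member 0 (0-1): L=1.5329, (cx,cy)=(0.3908,0.9205)
member 1 (0-2): L=1.2840, (cx,cy)=(1.0000,0.0000)
member 2 (1-2): L=1.5685, (cx,cy)=(0.4367,-0.8996)
member 3 (1-3): L=1.4730, (cx,cy)=(1.0000,0.0048)
member 4 (2-3): L=1.6222, (cx,cy)=(0.4857,0.8741)
member 5 (2-4): L=1.4700, (cx,cy)=(1.0000,0.0000)
member 6 (3-4): L=1.5735, (cx,cy)=(0.4334,-0.9012)
member 7 (3-5): L=1.2760, (cx,cy)=(1.0000,-0.0086)
member 8 (4-5): L=1.5272, (cx,cy)=(0.3889,0.9213)
member 9 (4-6): L=1.3460, (cx,cy)=(1.0000,0.0000)
member 10 (5-6): L=1.5954, (cx,cy)=(0.4714,-0.8819)
solve A·x = −loads:
  F[0-1] = -3259.9837 N (compression)
  F[0-2] = +4231.6061 N (tension)
  F[1-2] = -1057.1239 N (compression)
  F[1-3] = -3666.2729 N (compression)
  F[2-3] = +2126.3977 N (tension)
  F[2-4] = +2633.3389 N (tension)
  F[3-4] = -2026.3639 N (compression)
  F[3-5] = -1755.1103 N (compression)
  F[4-5] = +1982.1979 N (tension)
  F[4-6] = +984.0990 N (tension)
  F[5-6] = -2087.7471 N (compression)
  Rx@0 = -2957.7100 N
  Ry@0 = +3000.7803 N
  Ry@6 = +1841.2597 N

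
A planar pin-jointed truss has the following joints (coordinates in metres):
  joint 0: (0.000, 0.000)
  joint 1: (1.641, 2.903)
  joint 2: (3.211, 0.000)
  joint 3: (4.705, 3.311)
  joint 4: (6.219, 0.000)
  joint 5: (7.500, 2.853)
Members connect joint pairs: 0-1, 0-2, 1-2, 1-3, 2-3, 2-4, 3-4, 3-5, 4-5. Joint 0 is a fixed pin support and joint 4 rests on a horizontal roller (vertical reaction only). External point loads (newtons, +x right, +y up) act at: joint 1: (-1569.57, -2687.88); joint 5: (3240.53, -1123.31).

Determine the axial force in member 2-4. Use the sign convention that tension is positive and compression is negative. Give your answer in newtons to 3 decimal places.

788.518

N=6 nodes, M=9 members, R=3 reactions → 2N=12, M+R=12
member 0 (0-1): L=3.3347, (cx,cy)=(0.4921,0.8705)
member 1 (0-2): L=3.2110, (cx,cy)=(1.0000,0.0000)
member 2 (1-2): L=3.3003, (cx,cy)=(0.4757,-0.8796)
member 3 (1-3): L=3.0910, (cx,cy)=(0.9913,0.1320)
member 4 (2-3): L=3.6325, (cx,cy)=(0.4113,0.9115)
member 5 (2-4): L=3.0080, (cx,cy)=(1.0000,0.0000)
member 6 (3-4): L=3.6407, (cx,cy)=(0.4159,-0.9094)
member 7 (3-5): L=2.8323, (cx,cy)=(0.9868,-0.1617)
member 8 (4-5): L=3.1274, (cx,cy)=(0.4096,0.9123)
solve A·x = −loads:
  F[0-1] = -1141.0248 N (compression)
  F[0-2] = +2232.4546 N (tension)
  F[1-2] = -1654.7426 N (compression)
  F[1-3] = +1811.0945 N (tension)
  F[2-3] = +1596.8313 N (tension)
  F[2-4] = +788.5183 N (tension)
  F[3-4] = -2491.8499 N (compression)
  F[3-5] = +3534.7710 N (tension)
  F[4-5] = -604.7728 N (compression)
  Rx@0 = -1670.9600 N
  Ry@0 = +993.3083 N
  Ry@4 = +2817.8817 N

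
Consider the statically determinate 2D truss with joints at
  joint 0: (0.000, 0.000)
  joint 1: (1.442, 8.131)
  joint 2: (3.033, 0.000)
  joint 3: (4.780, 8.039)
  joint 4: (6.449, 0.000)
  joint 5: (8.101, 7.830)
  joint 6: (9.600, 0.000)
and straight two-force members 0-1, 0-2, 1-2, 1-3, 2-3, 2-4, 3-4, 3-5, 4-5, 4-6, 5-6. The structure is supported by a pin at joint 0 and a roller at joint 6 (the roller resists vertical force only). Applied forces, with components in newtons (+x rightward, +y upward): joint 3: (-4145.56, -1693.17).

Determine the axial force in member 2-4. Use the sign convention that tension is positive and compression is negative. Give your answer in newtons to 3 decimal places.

N=7 nodes, M=11 members, R=3 reactions → 2N=14, M+R=14
member 0 (0-1): L=8.2579, (cx,cy)=(0.1746,0.9846)
member 1 (0-2): L=3.0330, (cx,cy)=(1.0000,0.0000)
member 2 (1-2): L=8.2852, (cx,cy)=(0.1920,-0.9814)
member 3 (1-3): L=3.3393, (cx,cy)=(0.9996,-0.0276)
member 4 (2-3): L=8.2266, (cx,cy)=(0.2124,0.9772)
member 5 (2-4): L=3.4160, (cx,cy)=(1.0000,0.0000)
member 6 (3-4): L=8.2104, (cx,cy)=(0.2033,-0.9791)
member 7 (3-5): L=3.3276, (cx,cy)=(0.9980,-0.0628)
member 8 (4-5): L=8.0024, (cx,cy)=(0.2064,0.9785)
member 9 (4-6): L=3.1510, (cx,cy)=(1.0000,0.0000)
member 10 (5-6): L=7.9722, (cx,cy)=(0.1880,-0.9822)
solve A·x = −loads:
  F[0-1] = -4389.0214 N (compression)
  F[0-2] = -3379.1440 N (compression)
  F[1-2] = +4449.0583 N (tension)
  F[1-3] = -1621.3810 N (compression)
  F[2-3] = -4468.1689 N (compression)
  F[2-4] = -1575.9386 N (compression)
  F[3-4] = +2617.3705 N (tension)
  F[3-5] = +1045.9495 N (tension)
  F[4-5] = -2619.1400 N (compression)
  F[4-6] = -503.1925 N (compression)
  F[5-6] = +2676.1501 N (tension)
  Rx@0 = +4145.5600 N
  Ry@0 = +4321.5871 N
  Ry@6 = -2628.4171 N

-1575.939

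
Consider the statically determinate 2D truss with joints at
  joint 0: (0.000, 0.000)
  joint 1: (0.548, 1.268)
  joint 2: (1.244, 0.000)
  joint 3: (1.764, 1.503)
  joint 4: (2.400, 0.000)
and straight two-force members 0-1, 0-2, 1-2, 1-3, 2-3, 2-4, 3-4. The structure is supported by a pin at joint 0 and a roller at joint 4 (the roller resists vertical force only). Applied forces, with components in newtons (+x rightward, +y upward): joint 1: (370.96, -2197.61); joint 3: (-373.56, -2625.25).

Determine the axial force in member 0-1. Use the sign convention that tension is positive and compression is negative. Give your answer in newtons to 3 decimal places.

N=5 nodes, M=7 members, R=3 reactions → 2N=10, M+R=10
member 0 (0-1): L=1.3814, (cx,cy)=(0.3967,0.9179)
member 1 (0-2): L=1.2440, (cx,cy)=(1.0000,0.0000)
member 2 (1-2): L=1.4465, (cx,cy)=(0.4812,-0.8766)
member 3 (1-3): L=1.2385, (cx,cy)=(0.9818,0.1897)
member 4 (2-3): L=1.5904, (cx,cy)=(0.3270,0.9450)
member 5 (2-4): L=1.1560, (cx,cy)=(1.0000,0.0000)
member 6 (3-4): L=1.6320, (cx,cy)=(0.3897,-0.9209)
solve A·x = −loads:
  F[0-1] = -2646.6417 N (compression)
  F[0-2] = +1047.3581 N (tension)
  F[1-2] = -44.0863 N (compression)
  F[1-3] = -1425.6034 N (compression)
  F[2-3] = +40.8948 N (tension)
  F[2-4] = +1012.7739 N (tension)
  F[3-4] = -2598.8556 N (compression)
  Rx@0 = +2.6000 N
  Ry@0 = +2429.4650 N
  Ry@4 = +2393.3949 N

-2646.642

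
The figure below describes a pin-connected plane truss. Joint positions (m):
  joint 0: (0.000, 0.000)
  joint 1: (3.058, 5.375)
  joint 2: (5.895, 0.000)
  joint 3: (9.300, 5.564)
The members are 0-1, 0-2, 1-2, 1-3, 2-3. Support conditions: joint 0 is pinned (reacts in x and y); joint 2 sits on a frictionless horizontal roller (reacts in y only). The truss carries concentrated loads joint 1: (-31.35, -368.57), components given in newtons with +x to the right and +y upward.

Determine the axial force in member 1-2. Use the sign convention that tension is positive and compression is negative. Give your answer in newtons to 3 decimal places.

N=4 nodes, M=5 members, R=3 reactions → 2N=8, M+R=8
member 0 (0-1): L=6.1840, (cx,cy)=(0.4945,0.8692)
member 1 (0-2): L=5.8950, (cx,cy)=(1.0000,0.0000)
member 2 (1-2): L=6.0778, (cx,cy)=(0.4668,-0.8844)
member 3 (1-3): L=6.2449, (cx,cy)=(0.9995,0.0303)
member 4 (2-3): L=6.5232, (cx,cy)=(0.5220,0.8530)
solve A·x = −loads:
  F[0-1] = -236.9608 N (compression)
  F[0-2] = +85.8274 N (tension)
  F[1-2] = -183.8697 N (compression)
  F[1-3] = +0.0000 N (tension)
  F[2-3] = +0.0000 N (tension)
  Rx@0 = +31.3500 N
  Ry@0 = +205.9609 N
  Ry@2 = +162.6091 N

-183.870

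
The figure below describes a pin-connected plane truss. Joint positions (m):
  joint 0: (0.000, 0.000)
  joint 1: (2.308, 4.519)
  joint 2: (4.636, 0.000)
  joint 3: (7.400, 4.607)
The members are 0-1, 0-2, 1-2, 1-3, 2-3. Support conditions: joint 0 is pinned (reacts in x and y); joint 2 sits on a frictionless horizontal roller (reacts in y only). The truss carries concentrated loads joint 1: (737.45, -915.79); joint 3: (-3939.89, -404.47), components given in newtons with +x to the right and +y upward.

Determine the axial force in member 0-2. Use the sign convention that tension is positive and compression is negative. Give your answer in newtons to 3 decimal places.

-1458.222

N=4 nodes, M=5 members, R=3 reactions → 2N=8, M+R=8
member 0 (0-1): L=5.0743, (cx,cy)=(0.4548,0.8906)
member 1 (0-2): L=4.6360, (cx,cy)=(1.0000,0.0000)
member 2 (1-2): L=5.0834, (cx,cy)=(0.4580,-0.8890)
member 3 (1-3): L=5.0928, (cx,cy)=(0.9999,0.0173)
member 4 (2-3): L=5.3725, (cx,cy)=(0.5145,0.8575)
solve A·x = −loads:
  F[0-1] = -3834.7627 N (compression)
  F[0-2] = -1458.2225 N (compression)
  F[1-2] = +2738.8650 N (tension)
  F[1-3] = -3736.5196 N (compression)
  F[2-3] = -396.3864 N (compression)
  Rx@0 = +3202.4400 N
  Ry@0 = +3415.1296 N
  Ry@2 = -2094.8696 N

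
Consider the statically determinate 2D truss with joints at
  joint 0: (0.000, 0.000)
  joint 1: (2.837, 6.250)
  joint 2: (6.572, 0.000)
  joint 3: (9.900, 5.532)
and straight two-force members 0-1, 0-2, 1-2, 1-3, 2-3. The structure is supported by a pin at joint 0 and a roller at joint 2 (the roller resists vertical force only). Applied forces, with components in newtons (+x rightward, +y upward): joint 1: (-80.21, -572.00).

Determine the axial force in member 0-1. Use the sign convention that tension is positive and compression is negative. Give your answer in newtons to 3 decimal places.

N=4 nodes, M=5 members, R=3 reactions → 2N=8, M+R=8
member 0 (0-1): L=6.8638, (cx,cy)=(0.4133,0.9106)
member 1 (0-2): L=6.5720, (cx,cy)=(1.0000,0.0000)
member 2 (1-2): L=7.2810, (cx,cy)=(0.5130,-0.8584)
member 3 (1-3): L=7.0994, (cx,cy)=(0.9949,-0.1011)
member 4 (2-3): L=6.4559, (cx,cy)=(0.5155,0.8569)
solve A·x = −loads:
  F[0-1] = -440.7727 N (compression)
  F[0-2] = +101.9750 N (tension)
  F[1-2] = -198.7893 N (compression)
  F[1-3] = -0.0000 N (tension)
  F[2-3] = +0.0000 N (tension)
  Rx@0 = +80.2100 N
  Ry@0 = +401.3592 N
  Ry@2 = +170.6408 N

-440.773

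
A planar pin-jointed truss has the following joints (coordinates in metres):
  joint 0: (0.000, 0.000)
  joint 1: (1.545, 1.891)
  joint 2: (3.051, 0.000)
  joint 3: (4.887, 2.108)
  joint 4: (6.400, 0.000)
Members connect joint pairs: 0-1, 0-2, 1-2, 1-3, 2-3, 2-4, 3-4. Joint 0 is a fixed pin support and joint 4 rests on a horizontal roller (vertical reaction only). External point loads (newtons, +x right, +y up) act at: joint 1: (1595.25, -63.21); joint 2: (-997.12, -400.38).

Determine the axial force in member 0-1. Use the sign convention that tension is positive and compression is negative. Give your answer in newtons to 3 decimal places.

N=5 nodes, M=7 members, R=3 reactions → 2N=10, M+R=10
member 0 (0-1): L=2.4419, (cx,cy)=(0.6327,0.7744)
member 1 (0-2): L=3.0510, (cx,cy)=(1.0000,0.0000)
member 2 (1-2): L=2.4174, (cx,cy)=(0.6230,-0.7822)
member 3 (1-3): L=3.3490, (cx,cy)=(0.9979,0.0648)
member 4 (2-3): L=2.7955, (cx,cy)=(0.6568,0.7541)
member 5 (2-4): L=3.3490, (cx,cy)=(1.0000,0.0000)
member 6 (3-4): L=2.5948, (cx,cy)=(0.5831,-0.8124)
solve A·x = −loads:
  F[0-1] = +276.1956 N (tension)
  F[0-2] = +423.3804 N (tension)
  F[1-2] = -448.9289 N (compression)
  F[1-3] = -1143.2298 N (compression)
  F[2-3] = +996.6425 N (tension)
  F[2-4] = +486.2518 N (tension)
  F[3-4] = -833.9140 N (compression)
  Rx@0 = -598.1300 N
  Ry@0 = -213.8845 N
  Ry@4 = +677.4745 N

276.196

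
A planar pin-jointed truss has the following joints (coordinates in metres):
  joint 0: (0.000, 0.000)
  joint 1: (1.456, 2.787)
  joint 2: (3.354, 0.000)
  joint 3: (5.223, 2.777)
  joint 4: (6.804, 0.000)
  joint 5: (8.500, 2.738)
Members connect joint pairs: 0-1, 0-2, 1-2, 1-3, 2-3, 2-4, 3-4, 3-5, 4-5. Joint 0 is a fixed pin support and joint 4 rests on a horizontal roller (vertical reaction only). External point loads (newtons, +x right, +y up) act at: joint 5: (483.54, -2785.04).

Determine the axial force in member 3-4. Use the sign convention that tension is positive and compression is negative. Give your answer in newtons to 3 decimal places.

N=6 nodes, M=9 members, R=3 reactions → 2N=12, M+R=12
member 0 (0-1): L=3.1444, (cx,cy)=(0.4630,0.8863)
member 1 (0-2): L=3.3540, (cx,cy)=(1.0000,0.0000)
member 2 (1-2): L=3.3719, (cx,cy)=(0.5629,-0.8265)
member 3 (1-3): L=3.7670, (cx,cy)=(1.0000,-0.0027)
member 4 (2-3): L=3.3474, (cx,cy)=(0.5583,0.8296)
member 5 (2-4): L=3.4500, (cx,cy)=(1.0000,0.0000)
member 6 (3-4): L=3.1955, (cx,cy)=(0.4948,-0.8690)
member 7 (3-5): L=3.2772, (cx,cy)=(0.9999,-0.0119)
member 8 (4-5): L=3.2207, (cx,cy)=(0.5266,0.8501)
solve A·x = −loads:
  F[0-1] = +1002.7751 N (tension)
  F[0-2] = +19.2108 N (tension)
  F[1-2] = -1078.7684 N (compression)
  F[1-3] = +1071.5564 N (tension)
  F[2-3] = +1074.7741 N (tension)
  F[2-4] = -1188.1113 N (compression)
  F[3-4] = -1052.7676 N (compression)
  F[3-5] = +2192.6702 N (tension)
  F[4-5] = -3245.3631 N (compression)
  Rx@0 = -483.5400 N
  Ry@0 = -888.7949 N
  Ry@4 = +3673.8349 N

-1052.768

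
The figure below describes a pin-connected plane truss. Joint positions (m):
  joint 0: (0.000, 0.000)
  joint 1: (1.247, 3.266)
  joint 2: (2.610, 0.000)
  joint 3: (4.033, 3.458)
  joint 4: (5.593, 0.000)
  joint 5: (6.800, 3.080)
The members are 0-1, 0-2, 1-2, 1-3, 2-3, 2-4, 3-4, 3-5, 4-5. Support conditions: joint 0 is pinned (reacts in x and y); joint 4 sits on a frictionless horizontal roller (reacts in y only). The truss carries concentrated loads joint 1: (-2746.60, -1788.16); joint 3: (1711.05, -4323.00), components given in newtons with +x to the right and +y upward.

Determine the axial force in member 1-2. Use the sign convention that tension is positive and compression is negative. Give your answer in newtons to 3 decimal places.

1537.478

N=6 nodes, M=9 members, R=3 reactions → 2N=12, M+R=12
member 0 (0-1): L=3.4960, (cx,cy)=(0.3567,0.9342)
member 1 (0-2): L=2.6100, (cx,cy)=(1.0000,0.0000)
member 2 (1-2): L=3.5390, (cx,cy)=(0.3851,-0.9229)
member 3 (1-3): L=2.7926, (cx,cy)=(0.9976,0.0688)
member 4 (2-3): L=3.7393, (cx,cy)=(0.3805,0.9248)
member 5 (2-4): L=2.9830, (cx,cy)=(1.0000,0.0000)
member 6 (3-4): L=3.7936, (cx,cy)=(0.4112,-0.9115)
member 7 (3-5): L=2.7927, (cx,cy)=(0.9908,-0.1354)
member 8 (4-5): L=3.3081, (cx,cy)=(0.3649,0.9311)
solve A·x = −loads:
  F[0-1] = -3362.3914 N (compression)
  F[0-2] = +163.8050 N (tension)
  F[1-2] = +1537.4777 N (tension)
  F[1-3] = +957.3709 N (tension)
  F[2-3] = -1534.3159 N (compression)
  F[2-4] = +1339.8254 N (tension)
  F[3-4] = -3258.1764 N (compression)
  F[3-5] = -0.0000 N (tension)
  F[4-5] = -0.0000 N (tension)
  Rx@0 = +1035.5500 N
  Ry@0 = +3141.2137 N
  Ry@4 = +2969.9463 N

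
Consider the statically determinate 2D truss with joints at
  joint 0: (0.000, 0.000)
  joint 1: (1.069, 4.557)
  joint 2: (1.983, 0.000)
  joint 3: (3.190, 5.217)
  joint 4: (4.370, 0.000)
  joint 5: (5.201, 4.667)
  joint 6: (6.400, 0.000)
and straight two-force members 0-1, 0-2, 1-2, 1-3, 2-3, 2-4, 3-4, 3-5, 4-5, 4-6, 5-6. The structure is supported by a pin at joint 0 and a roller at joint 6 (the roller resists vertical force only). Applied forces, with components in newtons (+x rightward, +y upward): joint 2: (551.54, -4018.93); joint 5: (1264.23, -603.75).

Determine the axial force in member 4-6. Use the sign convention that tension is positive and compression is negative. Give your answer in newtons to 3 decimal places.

N=7 nodes, M=11 members, R=3 reactions → 2N=14, M+R=14
member 0 (0-1): L=4.6807, (cx,cy)=(0.2284,0.9736)
member 1 (0-2): L=1.9830, (cx,cy)=(1.0000,0.0000)
member 2 (1-2): L=4.6478, (cx,cy)=(0.1967,-0.9805)
member 3 (1-3): L=2.2213, (cx,cy)=(0.9548,0.2971)
member 4 (2-3): L=5.3548, (cx,cy)=(0.2254,0.9743)
member 5 (2-4): L=2.3870, (cx,cy)=(1.0000,0.0000)
member 6 (3-4): L=5.3488, (cx,cy)=(0.2206,-0.9754)
member 7 (3-5): L=2.0849, (cx,cy)=(0.9646,-0.2638)
member 8 (4-5): L=4.7404, (cx,cy)=(0.1753,0.9845)
member 9 (4-6): L=2.0300, (cx,cy)=(1.0000,0.0000)
member 10 (5-6): L=4.8186, (cx,cy)=(0.2488,-0.9685)
solve A·x = −loads:
  F[0-1] = -2018.2381 N (compression)
  F[0-2] = +2276.7040 N (tension)
  F[1-2] = +1748.6090 N (tension)
  F[1-3] = -842.8691 N (compression)
  F[2-3] = +2365.3378 N (tension)
  F[2-4] = +1535.8759 N (tension)
  F[3-4] = -2163.5869 N (compression)
  F[3-5] = +213.2181 N (tension)
  F[4-5] = +2143.4723 N (tension)
  F[4-6] = +682.8113 N (tension)
  F[5-6] = -2744.0910 N (compression)
  Rx@0 = -1815.7700 N
  Ry@0 = +1964.8982 N
  Ry@6 = +2657.7818 N

682.811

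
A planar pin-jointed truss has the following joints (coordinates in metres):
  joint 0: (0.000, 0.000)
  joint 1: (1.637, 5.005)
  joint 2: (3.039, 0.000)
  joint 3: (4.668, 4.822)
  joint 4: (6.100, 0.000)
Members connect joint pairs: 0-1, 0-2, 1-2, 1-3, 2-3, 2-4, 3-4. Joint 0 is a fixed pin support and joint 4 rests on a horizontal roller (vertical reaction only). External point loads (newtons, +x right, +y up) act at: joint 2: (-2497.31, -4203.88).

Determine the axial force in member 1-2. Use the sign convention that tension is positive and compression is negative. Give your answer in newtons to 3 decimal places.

2272.415

N=5 nodes, M=7 members, R=3 reactions → 2N=10, M+R=10
member 0 (0-1): L=5.2659, (cx,cy)=(0.3109,0.9505)
member 1 (0-2): L=3.0390, (cx,cy)=(1.0000,0.0000)
member 2 (1-2): L=5.1977, (cx,cy)=(0.2697,-0.9629)
member 3 (1-3): L=3.0365, (cx,cy)=(0.9982,-0.0603)
member 4 (2-3): L=5.0897, (cx,cy)=(0.3201,0.9474)
member 5 (2-4): L=3.0610, (cx,cy)=(1.0000,0.0000)
member 6 (3-4): L=5.0301, (cx,cy)=(0.2847,-0.9586)
solve A·x = −loads:
  F[0-1] = -2219.4892 N (compression)
  F[0-2] = -1807.3429 N (compression)
  F[1-2] = +2272.4154 N (tension)
  F[1-3] = -1305.2942 N (compression)
  F[2-3] = +2127.6094 N (tension)
  F[2-4] = +621.9665 N (tension)
  F[3-4] = -2184.7615 N (compression)
  Rx@0 = +2497.3100 N
  Ry@0 = +2109.5208 N
  Ry@4 = +2094.3592 N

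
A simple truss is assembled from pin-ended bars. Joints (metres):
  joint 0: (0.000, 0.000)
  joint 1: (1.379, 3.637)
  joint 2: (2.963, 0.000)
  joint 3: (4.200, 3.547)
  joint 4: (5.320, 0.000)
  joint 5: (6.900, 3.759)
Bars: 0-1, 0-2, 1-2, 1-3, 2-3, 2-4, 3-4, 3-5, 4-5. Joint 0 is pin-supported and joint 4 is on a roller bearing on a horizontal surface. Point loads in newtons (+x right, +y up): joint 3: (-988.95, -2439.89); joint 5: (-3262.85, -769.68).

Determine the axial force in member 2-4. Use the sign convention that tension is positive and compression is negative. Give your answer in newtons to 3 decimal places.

N=6 nodes, M=9 members, R=3 reactions → 2N=12, M+R=12
member 0 (0-1): L=3.8897, (cx,cy)=(0.3545,0.9350)
member 1 (0-2): L=2.9630, (cx,cy)=(1.0000,0.0000)
member 2 (1-2): L=3.9670, (cx,cy)=(0.3993,-0.9168)
member 3 (1-3): L=2.8224, (cx,cy)=(0.9995,-0.0319)
member 4 (2-3): L=3.7565, (cx,cy)=(0.3293,0.9442)
member 5 (2-4): L=2.3570, (cx,cy)=(1.0000,0.0000)
member 6 (3-4): L=3.7196, (cx,cy)=(0.3011,-0.9536)
member 7 (3-5): L=2.7083, (cx,cy)=(0.9969,0.0783)
member 8 (4-5): L=4.0776, (cx,cy)=(0.3875,0.9219)
solve A·x = −loads:
  F[0-1] = -3475.6579 N (compression)
  F[0-2] = -3019.5742 N (compression)
  F[1-2] = +3638.1722 N (tension)
  F[1-3] = -2686.3050 N (compression)
  F[2-3] = -3532.5760 N (compression)
  F[2-4] = -403.6018 N (compression)
  F[3-4] = +599.1416 N (tension)
  F[3-5] = -3049.0086 N (compression)
  F[4-5] = -576.0117 N (compression)
  Rx@0 = +4251.8000 N
  Ry@0 = +3249.8950 N
  Ry@4 = -40.3250 N

-403.602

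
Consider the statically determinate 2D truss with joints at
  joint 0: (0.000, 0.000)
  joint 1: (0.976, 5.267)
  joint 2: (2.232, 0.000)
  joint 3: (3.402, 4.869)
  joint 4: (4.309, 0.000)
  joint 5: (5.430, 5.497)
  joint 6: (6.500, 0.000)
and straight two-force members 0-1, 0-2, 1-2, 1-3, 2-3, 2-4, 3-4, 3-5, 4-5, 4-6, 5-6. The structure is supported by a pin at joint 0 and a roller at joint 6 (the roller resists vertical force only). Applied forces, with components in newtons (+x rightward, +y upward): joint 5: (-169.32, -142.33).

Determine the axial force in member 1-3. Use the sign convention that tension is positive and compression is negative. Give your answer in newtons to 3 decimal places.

-74.467

N=7 nodes, M=11 members, R=3 reactions → 2N=14, M+R=14
member 0 (0-1): L=5.3567, (cx,cy)=(0.1822,0.9833)
member 1 (0-2): L=2.2320, (cx,cy)=(1.0000,0.0000)
member 2 (1-2): L=5.4147, (cx,cy)=(0.2320,-0.9727)
member 3 (1-3): L=2.4584, (cx,cy)=(0.9868,-0.1619)
member 4 (2-3): L=5.0076, (cx,cy)=(0.2336,0.9723)
member 5 (2-4): L=2.0770, (cx,cy)=(1.0000,0.0000)
member 6 (3-4): L=4.9528, (cx,cy)=(0.1831,-0.9831)
member 7 (3-5): L=2.1230, (cx,cy)=(0.9552,0.2958)
member 8 (4-5): L=5.6101, (cx,cy)=(0.1998,0.9798)
member 9 (4-6): L=2.1910, (cx,cy)=(1.0000,0.0000)
member 10 (5-6): L=5.6002, (cx,cy)=(0.1911,-0.9816)
solve A·x = −loads:
  F[0-1] = -169.4589 N (compression)
  F[0-2] = -138.4441 N (compression)
  F[1-2] = +183.6880 N (tension)
  F[1-3] = -74.4668 N (compression)
  F[2-3] = -183.7641 N (compression)
  F[2-4] = -52.9000 N (compression)
  F[3-4] = +125.5736 N (tension)
  F[3-5] = -145.9478 N (compression)
  F[4-5] = -125.9908 N (compression)
  F[4-6] = -4.7285 N (compression)
  F[5-6] = +24.7483 N (tension)
  Rx@0 = +169.3200 N
  Ry@0 = +166.6223 N
  Ry@6 = -24.2923 N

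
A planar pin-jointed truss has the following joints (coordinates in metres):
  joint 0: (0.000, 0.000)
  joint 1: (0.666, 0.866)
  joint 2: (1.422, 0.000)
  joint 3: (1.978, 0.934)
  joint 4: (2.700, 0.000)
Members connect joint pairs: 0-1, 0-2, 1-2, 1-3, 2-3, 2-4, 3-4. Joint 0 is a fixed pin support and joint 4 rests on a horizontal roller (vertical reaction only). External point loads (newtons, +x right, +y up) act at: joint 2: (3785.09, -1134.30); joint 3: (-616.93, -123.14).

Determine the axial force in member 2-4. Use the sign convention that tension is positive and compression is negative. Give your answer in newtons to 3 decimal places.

366.564

N=5 nodes, M=7 members, R=3 reactions → 2N=10, M+R=10
member 0 (0-1): L=1.0925, (cx,cy)=(0.6096,0.7927)
member 1 (0-2): L=1.4220, (cx,cy)=(1.0000,0.0000)
member 2 (1-2): L=1.1496, (cx,cy)=(0.6576,-0.7533)
member 3 (1-3): L=1.3138, (cx,cy)=(0.9987,0.0518)
member 4 (2-3): L=1.0870, (cx,cy)=(0.5115,0.8593)
member 5 (2-4): L=1.2780, (cx,cy)=(1.0000,0.0000)
member 6 (3-4): L=1.1805, (cx,cy)=(0.6116,-0.7912)
solve A·x = −loads:
  F[0-1] = -988.0793 N (compression)
  F[0-2] = +3770.5152 N (tension)
  F[1-2] = +955.0520 N (tension)
  F[1-3] = -1232.0890 N (compression)
  F[2-3] = +482.7683 N (tension)
  F[2-4] = +366.5637 N (tension)
  F[3-4] = -599.3597 N (compression)
  Rx@0 = -3168.1600 N
  Ry@0 = +783.2426 N
  Ry@4 = +474.1974 N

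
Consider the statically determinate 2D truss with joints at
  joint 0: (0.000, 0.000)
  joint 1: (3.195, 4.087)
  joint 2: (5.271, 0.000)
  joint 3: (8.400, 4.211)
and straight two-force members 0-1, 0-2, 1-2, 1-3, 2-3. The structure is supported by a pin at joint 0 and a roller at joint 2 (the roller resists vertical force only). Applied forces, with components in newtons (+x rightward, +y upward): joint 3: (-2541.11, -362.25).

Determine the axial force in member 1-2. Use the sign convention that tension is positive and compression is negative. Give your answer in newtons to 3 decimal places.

1973.983

N=4 nodes, M=5 members, R=3 reactions → 2N=8, M+R=8
member 0 (0-1): L=5.1876, (cx,cy)=(0.6159,0.7878)
member 1 (0-2): L=5.2710, (cx,cy)=(1.0000,0.0000)
member 2 (1-2): L=4.5840, (cx,cy)=(0.4529,-0.8916)
member 3 (1-3): L=5.2065, (cx,cy)=(0.9997,0.0238)
member 4 (2-3): L=5.2463, (cx,cy)=(0.5964,0.8027)
solve A·x = −loads:
  F[0-1] = -2303.8485 N (compression)
  F[0-2] = -1122.1993 N (compression)
  F[1-2] = +1973.9832 N (tension)
  F[1-3] = -2313.5375 N (compression)
  F[2-3] = -382.6608 N (compression)
  Rx@0 = +2541.1100 N
  Ry@0 = +1815.0510 N
  Ry@2 = -1452.8010 N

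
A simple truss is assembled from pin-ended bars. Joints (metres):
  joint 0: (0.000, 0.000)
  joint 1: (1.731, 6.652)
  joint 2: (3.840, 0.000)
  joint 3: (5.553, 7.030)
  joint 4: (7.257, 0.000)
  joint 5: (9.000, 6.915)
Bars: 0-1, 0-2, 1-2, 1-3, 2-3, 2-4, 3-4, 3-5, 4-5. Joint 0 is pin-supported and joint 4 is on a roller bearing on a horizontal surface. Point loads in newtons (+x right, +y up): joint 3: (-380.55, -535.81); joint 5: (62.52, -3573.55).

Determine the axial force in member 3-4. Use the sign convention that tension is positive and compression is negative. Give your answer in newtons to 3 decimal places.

-1019.795

N=6 nodes, M=9 members, R=3 reactions → 2N=12, M+R=12
member 0 (0-1): L=6.8735, (cx,cy)=(0.2518,0.9678)
member 1 (0-2): L=3.8400, (cx,cy)=(1.0000,0.0000)
member 2 (1-2): L=6.9783, (cx,cy)=(0.3022,-0.9532)
member 3 (1-3): L=3.8406, (cx,cy)=(0.9951,0.0984)
member 4 (2-3): L=7.2357, (cx,cy)=(0.2367,0.9716)
member 5 (2-4): L=3.4170, (cx,cy)=(1.0000,0.0000)
member 6 (3-4): L=7.2336, (cx,cy)=(0.2356,-0.9719)
member 7 (3-5): L=3.4489, (cx,cy)=(0.9994,-0.0333)
member 8 (4-5): L=7.1313, (cx,cy)=(0.2444,0.9697)
solve A·x = −loads:
  F[0-1] = +437.5181 N (tension)
  F[0-2] = -428.2126 N (compression)
  F[1-2] = -419.5993 N (compression)
  F[1-3] = +238.1509 N (tension)
  F[2-3] = +411.6811 N (tension)
  F[2-4] = -652.4872 N (compression)
  F[3-4] = -1019.7952 N (compression)
  F[3-5] = +955.7702 N (tension)
  F[4-5] = -3652.4582 N (compression)
  Rx@0 = +318.0300 N
  Ry@0 = -423.4169 N
  Ry@4 = +4532.7769 N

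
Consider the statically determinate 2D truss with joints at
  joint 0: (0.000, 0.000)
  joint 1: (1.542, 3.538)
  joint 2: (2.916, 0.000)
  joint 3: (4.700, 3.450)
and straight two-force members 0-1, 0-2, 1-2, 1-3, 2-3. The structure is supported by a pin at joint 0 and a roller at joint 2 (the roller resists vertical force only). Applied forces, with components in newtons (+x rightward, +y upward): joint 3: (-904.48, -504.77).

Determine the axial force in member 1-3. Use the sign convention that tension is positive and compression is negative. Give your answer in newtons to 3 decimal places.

N=4 nodes, M=5 members, R=3 reactions → 2N=8, M+R=8
member 0 (0-1): L=3.8594, (cx,cy)=(0.3995,0.9167)
member 1 (0-2): L=2.9160, (cx,cy)=(1.0000,0.0000)
member 2 (1-2): L=3.7954, (cx,cy)=(0.3620,-0.9322)
member 3 (1-3): L=3.1592, (cx,cy)=(0.9996,-0.0279)
member 4 (2-3): L=3.8840, (cx,cy)=(0.4593,0.8883)
solve A·x = −loads:
  F[0-1] = -830.4632 N (compression)
  F[0-2] = -572.6761 N (compression)
  F[1-2] = +835.6545 N (tension)
  F[1-3] = -634.5687 N (compression)
  F[2-3] = -588.1622 N (compression)
  Rx@0 = +904.4800 N
  Ry@0 = +761.2985 N
  Ry@2 = -256.5285 N

-634.569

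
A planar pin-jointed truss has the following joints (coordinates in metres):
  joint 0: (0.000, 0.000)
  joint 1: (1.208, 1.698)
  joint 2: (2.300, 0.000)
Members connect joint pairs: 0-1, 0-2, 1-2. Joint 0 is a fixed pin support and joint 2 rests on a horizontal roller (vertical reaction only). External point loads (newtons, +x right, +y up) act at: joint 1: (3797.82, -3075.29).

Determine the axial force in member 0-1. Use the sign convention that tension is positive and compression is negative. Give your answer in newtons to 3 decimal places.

1649.032

N=3 nodes, M=3 members, R=3 reactions → 2N=6, M+R=6
member 0 (0-1): L=2.0839, (cx,cy)=(0.5797,0.8148)
member 1 (0-2): L=2.3000, (cx,cy)=(1.0000,0.0000)
member 2 (1-2): L=2.0188, (cx,cy)=(0.5409,-0.8411)
solve A·x = −loads:
  F[0-1] = +1649.0316 N (tension)
  F[0-2] = +2841.8867 N (tension)
  F[1-2] = -5253.9208 N (compression)
  Rx@0 = -3797.8200 N
  Ry@0 = -1343.6877 N
  Ry@2 = +4418.9777 N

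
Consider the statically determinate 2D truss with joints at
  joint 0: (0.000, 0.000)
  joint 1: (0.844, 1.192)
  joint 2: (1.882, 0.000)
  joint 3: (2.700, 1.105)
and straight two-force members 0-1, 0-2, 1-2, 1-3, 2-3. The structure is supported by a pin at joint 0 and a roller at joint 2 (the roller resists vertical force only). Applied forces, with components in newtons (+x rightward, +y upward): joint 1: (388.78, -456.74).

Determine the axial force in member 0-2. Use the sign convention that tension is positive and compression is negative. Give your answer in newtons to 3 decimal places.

N=4 nodes, M=5 members, R=3 reactions → 2N=8, M+R=8
member 0 (0-1): L=1.4605, (cx,cy)=(0.5779,0.8161)
member 1 (0-2): L=1.8820, (cx,cy)=(1.0000,0.0000)
member 2 (1-2): L=1.5806, (cx,cy)=(0.6567,-0.7541)
member 3 (1-3): L=1.8580, (cx,cy)=(0.9989,-0.0468)
member 4 (2-3): L=1.3748, (cx,cy)=(0.5950,0.8037)
solve A·x = −loads:
  F[0-1] = -6.9470 N (compression)
  F[0-2] = +392.7944 N (tension)
  F[1-2] = -598.1236 N (compression)
  F[1-3] = +0.0000 N (tension)
  F[2-3] = -0.0000 N (compression)
  Rx@0 = -388.7800 N
  Ry@0 = +5.6697 N
  Ry@2 = +451.0703 N

392.794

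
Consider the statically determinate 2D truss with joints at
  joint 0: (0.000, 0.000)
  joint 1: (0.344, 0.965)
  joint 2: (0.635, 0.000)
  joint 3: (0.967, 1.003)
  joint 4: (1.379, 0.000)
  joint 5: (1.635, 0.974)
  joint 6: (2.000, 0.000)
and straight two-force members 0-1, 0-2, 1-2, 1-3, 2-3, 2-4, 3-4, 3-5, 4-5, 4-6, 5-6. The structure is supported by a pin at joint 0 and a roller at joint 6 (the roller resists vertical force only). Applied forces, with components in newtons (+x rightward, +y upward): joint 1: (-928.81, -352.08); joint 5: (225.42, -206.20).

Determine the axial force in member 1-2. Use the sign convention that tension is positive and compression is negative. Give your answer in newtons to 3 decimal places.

366.743

N=7 nodes, M=11 members, R=3 reactions → 2N=14, M+R=14
member 0 (0-1): L=1.0245, (cx,cy)=(0.3358,0.9419)
member 1 (0-2): L=0.6350, (cx,cy)=(1.0000,0.0000)
member 2 (1-2): L=1.0079, (cx,cy)=(0.2887,-0.9574)
member 3 (1-3): L=0.6242, (cx,cy)=(0.9981,0.0609)
member 4 (2-3): L=1.0565, (cx,cy)=(0.3142,0.9493)
member 5 (2-4): L=0.7440, (cx,cy)=(1.0000,0.0000)
member 6 (3-4): L=1.0843, (cx,cy)=(0.3800,-0.9250)
member 7 (3-5): L=0.6686, (cx,cy)=(0.9991,-0.0434)
member 8 (4-5): L=1.0071, (cx,cy)=(0.2542,0.9672)
member 9 (4-6): L=0.6210, (cx,cy)=(1.0000,0.0000)
member 10 (5-6): L=1.0401, (cx,cy)=(0.3509,-0.9364)
solve A·x = −loads:
  F[0-1] = -708.6701 N (compression)
  F[0-2] = -465.4329 N (compression)
  F[1-2] = +366.7428 N (tension)
  F[1-3] = +586.0567 N (tension)
  F[2-3] = -369.8611 N (compression)
  F[2-4] = -243.3246 N (compression)
  F[3-4] = +324.8134 N (tension)
  F[3-5] = +345.6533 N (tension)
  F[4-5] = -310.6578 N (compression)
  F[4-6] = -40.9388 N (compression)
  F[5-6] = +116.6639 N (tension)
  Rx@0 = +703.3900 N
  Ry@0 = +667.5250 N
  Ry@6 = -109.2450 N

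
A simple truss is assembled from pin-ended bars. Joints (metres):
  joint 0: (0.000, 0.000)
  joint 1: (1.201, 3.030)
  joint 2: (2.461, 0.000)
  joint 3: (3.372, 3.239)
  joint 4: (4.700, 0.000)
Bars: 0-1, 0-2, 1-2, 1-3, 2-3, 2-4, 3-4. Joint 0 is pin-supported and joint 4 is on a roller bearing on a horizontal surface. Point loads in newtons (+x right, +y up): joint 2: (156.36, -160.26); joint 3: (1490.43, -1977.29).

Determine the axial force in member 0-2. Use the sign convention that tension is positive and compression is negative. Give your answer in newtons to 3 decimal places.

1491.376

N=5 nodes, M=7 members, R=3 reactions → 2N=10, M+R=10
member 0 (0-1): L=3.2593, (cx,cy)=(0.3685,0.9296)
member 1 (0-2): L=2.4610, (cx,cy)=(1.0000,0.0000)
member 2 (1-2): L=3.2815, (cx,cy)=(0.3840,-0.9233)
member 3 (1-3): L=2.1810, (cx,cy)=(0.9954,0.0958)
member 4 (2-3): L=3.3647, (cx,cy)=(0.2708,0.9626)
member 5 (2-4): L=2.2390, (cx,cy)=(1.0000,0.0000)
member 6 (3-4): L=3.5007, (cx,cy)=(0.3794,-0.9253)
solve A·x = −loads:
  F[0-1] = +421.7711 N (tension)
  F[0-2] = +1491.3760 N (tension)
  F[1-2] = -392.7185 N (compression)
  F[1-3] = +307.6202 N (tension)
  F[2-3] = +543.1635 N (tension)
  F[2-4] = +1037.1617 N (tension)
  F[3-4] = -2734.0082 N (compression)
  Rx@0 = -1646.7900 N
  Ry@0 = -392.0935 N
  Ry@4 = +2529.6435 N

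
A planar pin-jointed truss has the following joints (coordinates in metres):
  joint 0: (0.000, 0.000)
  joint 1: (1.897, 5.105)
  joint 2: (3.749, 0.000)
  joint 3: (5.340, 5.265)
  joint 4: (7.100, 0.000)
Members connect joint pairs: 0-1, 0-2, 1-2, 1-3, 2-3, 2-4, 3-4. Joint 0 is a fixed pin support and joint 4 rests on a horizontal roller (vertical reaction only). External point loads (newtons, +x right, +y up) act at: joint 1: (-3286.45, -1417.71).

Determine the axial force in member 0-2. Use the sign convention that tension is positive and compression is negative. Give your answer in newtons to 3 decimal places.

N=5 nodes, M=7 members, R=3 reactions → 2N=10, M+R=10
member 0 (0-1): L=5.4461, (cx,cy)=(0.3483,0.9374)
member 1 (0-2): L=3.7490, (cx,cy)=(1.0000,0.0000)
member 2 (1-2): L=5.4306, (cx,cy)=(0.3410,-0.9401)
member 3 (1-3): L=3.4467, (cx,cy)=(0.9989,0.0464)
member 4 (2-3): L=5.5001, (cx,cy)=(0.2893,0.9572)
member 5 (2-4): L=3.3510, (cx,cy)=(1.0000,0.0000)
member 6 (3-4): L=5.5514, (cx,cy)=(0.3170,-0.9484)
solve A·x = −loads:
  F[0-1] = -3629.2089 N (compression)
  F[0-2] = -2022.3064 N (compression)
  F[1-2] = +2174.0724 N (tension)
  F[1-3] = +1282.2577 N (tension)
  F[2-3] = -2135.0136 N (compression)
  F[2-4] = -663.2896 N (compression)
  F[3-4] = +2092.1436 N (tension)
  Rx@0 = +3286.4500 N
  Ry@0 = +3401.9257 N
  Ry@4 = -1984.2157 N

-2022.306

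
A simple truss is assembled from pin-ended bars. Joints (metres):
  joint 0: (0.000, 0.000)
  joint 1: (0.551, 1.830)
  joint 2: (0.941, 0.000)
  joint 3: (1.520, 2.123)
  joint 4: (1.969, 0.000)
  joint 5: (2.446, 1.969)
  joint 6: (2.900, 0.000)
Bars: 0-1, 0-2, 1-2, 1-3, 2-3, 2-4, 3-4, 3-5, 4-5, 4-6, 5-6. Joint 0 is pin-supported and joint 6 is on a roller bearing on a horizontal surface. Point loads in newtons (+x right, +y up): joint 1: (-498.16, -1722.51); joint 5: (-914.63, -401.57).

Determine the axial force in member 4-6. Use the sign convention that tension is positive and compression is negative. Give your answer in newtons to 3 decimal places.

-62.112

N=7 nodes, M=11 members, R=3 reactions → 2N=14, M+R=14
member 0 (0-1): L=1.9112, (cx,cy)=(0.2883,0.9575)
member 1 (0-2): L=0.9410, (cx,cy)=(1.0000,0.0000)
member 2 (1-2): L=1.8711, (cx,cy)=(0.2084,-0.9780)
member 3 (1-3): L=1.0123, (cx,cy)=(0.9572,0.2894)
member 4 (2-3): L=2.2005, (cx,cy)=(0.2631,0.9648)
member 5 (2-4): L=1.0280, (cx,cy)=(1.0000,0.0000)
member 6 (3-4): L=2.1700, (cx,cy)=(0.2069,-0.9784)
member 7 (3-5): L=0.9387, (cx,cy)=(0.9865,-0.1641)
member 8 (4-5): L=2.0260, (cx,cy)=(0.2354,0.9719)
member 9 (4-6): L=0.9310, (cx,cy)=(1.0000,0.0000)
member 10 (5-6): L=2.0207, (cx,cy)=(0.2247,-0.9744)
solve A·x = −loads:
  F[0-1] = -2499.5964 N (compression)
  F[0-2] = -692.1368 N (compression)
  F[1-2] = +579.8620 N (tension)
  F[1-3] = -358.7094 N (compression)
  F[2-3] = -587.8393 N (compression)
  F[2-4] = -416.6031 N (compression)
  F[3-4] = +798.5332 N (tension)
  F[3-5] = -672.3659 N (compression)
  F[4-5] = -803.8499 N (compression)
  F[4-6] = -62.1115 N (compression)
  F[5-6] = +276.4459 N (tension)
  Rx@0 = +1412.7900 N
  Ry@0 = +2393.4579 N
  Ry@6 = -269.3779 N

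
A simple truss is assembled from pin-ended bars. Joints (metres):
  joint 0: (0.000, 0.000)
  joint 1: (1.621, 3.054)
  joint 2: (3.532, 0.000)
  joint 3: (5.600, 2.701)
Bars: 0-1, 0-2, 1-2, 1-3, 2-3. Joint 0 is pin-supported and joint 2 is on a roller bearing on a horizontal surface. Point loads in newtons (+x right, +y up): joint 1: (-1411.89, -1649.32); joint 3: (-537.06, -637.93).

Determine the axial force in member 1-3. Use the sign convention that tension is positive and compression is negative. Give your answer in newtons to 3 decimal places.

N=4 nodes, M=5 members, R=3 reactions → 2N=8, M+R=8
member 0 (0-1): L=3.4575, (cx,cy)=(0.4688,0.8833)
member 1 (0-2): L=3.5320, (cx,cy)=(1.0000,0.0000)
member 2 (1-2): L=3.6026, (cx,cy)=(0.5304,-0.8477)
member 3 (1-3): L=3.9946, (cx,cy)=(0.9961,-0.0884)
member 4 (2-3): L=3.4018, (cx,cy)=(0.6079,0.7940)
solve A·x = −loads:
  F[0-1] = -2434.5113 N (compression)
  F[0-2] = -807.5758 N (compression)
  F[1-2] = +595.8289 N (tension)
  F[1-3] = -45.7193 N (compression)
  F[2-3] = -808.5278 N (compression)
  Rx@0 = +1948.9500 N
  Ry@0 = +2150.3744 N
  Ry@2 = +136.8756 N

-45.719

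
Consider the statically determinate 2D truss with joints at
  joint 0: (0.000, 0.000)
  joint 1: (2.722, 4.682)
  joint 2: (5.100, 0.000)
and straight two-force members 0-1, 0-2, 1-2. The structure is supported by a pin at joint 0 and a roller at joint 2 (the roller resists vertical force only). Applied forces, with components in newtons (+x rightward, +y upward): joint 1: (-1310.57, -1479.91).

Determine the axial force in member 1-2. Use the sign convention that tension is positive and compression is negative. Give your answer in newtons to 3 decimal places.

N=3 nodes, M=3 members, R=3 reactions → 2N=6, M+R=6
member 0 (0-1): L=5.4158, (cx,cy)=(0.5026,0.8645)
member 1 (0-2): L=5.1000, (cx,cy)=(1.0000,0.0000)
member 2 (1-2): L=5.2513, (cx,cy)=(0.4528,-0.8916)
solve A·x = −loads:
  F[0-1] = -2189.8981 N (compression)
  F[0-2] = -209.9105 N (compression)
  F[1-2] = +463.5409 N (tension)
  Rx@0 = +1310.5700 N
  Ry@0 = +1893.1990 N
  Ry@2 = -413.2890 N

463.541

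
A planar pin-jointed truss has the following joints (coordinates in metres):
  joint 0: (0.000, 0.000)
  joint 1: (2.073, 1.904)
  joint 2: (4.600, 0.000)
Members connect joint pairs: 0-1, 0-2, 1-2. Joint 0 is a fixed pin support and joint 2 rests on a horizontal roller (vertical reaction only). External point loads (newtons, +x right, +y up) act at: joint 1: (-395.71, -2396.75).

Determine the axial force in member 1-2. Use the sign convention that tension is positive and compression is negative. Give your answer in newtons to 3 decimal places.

-1522.697

N=3 nodes, M=3 members, R=3 reactions → 2N=6, M+R=6
member 0 (0-1): L=2.8147, (cx,cy)=(0.7365,0.6764)
member 1 (0-2): L=4.6000, (cx,cy)=(1.0000,0.0000)
member 2 (1-2): L=3.1640, (cx,cy)=(0.7987,-0.6018)
solve A·x = −loads:
  F[0-1] = -2188.5472 N (compression)
  F[0-2] = +1216.1334 N (tension)
  F[1-2] = -1522.6971 N (compression)
  Rx@0 = +395.7100 N
  Ry@0 = +1480.4389 N
  Ry@2 = +916.3111 N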